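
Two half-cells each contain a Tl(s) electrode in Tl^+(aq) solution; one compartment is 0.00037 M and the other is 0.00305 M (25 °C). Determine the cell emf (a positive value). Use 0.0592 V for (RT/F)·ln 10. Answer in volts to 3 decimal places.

For a concentration cell E°cell = 0, since both electrodes use the same couple.
The compartment with the higher Tl^+(aq) concentration (0.00305 M) acts as the cathode; ions are reduced there and produced at the dilute (0.00037 M) anode.
With n = 1, Ecell = −(0.0592/1)·log([dilute]/[conc]) = −(0.0592/1)·log(0.00037/0.00305) = +0.054 V.

0.054 V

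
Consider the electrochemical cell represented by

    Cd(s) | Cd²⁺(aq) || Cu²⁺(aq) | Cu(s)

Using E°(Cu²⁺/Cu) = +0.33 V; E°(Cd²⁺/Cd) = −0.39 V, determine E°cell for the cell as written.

+0.72 V

By convention the left-hand electrode in cell notation is the anode (oxidation) and the right-hand electrode is the cathode (reduction).
E°cell = E°(right) − E°(left) = +0.33 − (−0.39) = +0.72 V.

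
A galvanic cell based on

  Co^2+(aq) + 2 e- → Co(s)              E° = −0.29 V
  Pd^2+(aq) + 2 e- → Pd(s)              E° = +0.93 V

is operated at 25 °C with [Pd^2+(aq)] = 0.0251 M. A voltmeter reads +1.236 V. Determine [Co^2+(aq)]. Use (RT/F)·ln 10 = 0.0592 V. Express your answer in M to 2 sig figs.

0.0072 M

Pd²⁺/Pd is the cathode (higher E°); E°cell = +0.93 − (−0.29) = +1.22 V with n = 2.
From the Nernst equation, log Q = n(E° − E)/0.0592 = 2·(+1.22 − (+1.236))/0.0592 = −0.541.
The balanced reaction is Pd^2+(aq) + Co(s) → Pd(s) + Co^2+(aq), so Q = [Co^2+(aq)] / [Pd^2+(aq)].
Substituting the known concentrations and solving, log [Co^2+(aq)] = −2.141 and [Co^2+(aq)] = 0.0072 M.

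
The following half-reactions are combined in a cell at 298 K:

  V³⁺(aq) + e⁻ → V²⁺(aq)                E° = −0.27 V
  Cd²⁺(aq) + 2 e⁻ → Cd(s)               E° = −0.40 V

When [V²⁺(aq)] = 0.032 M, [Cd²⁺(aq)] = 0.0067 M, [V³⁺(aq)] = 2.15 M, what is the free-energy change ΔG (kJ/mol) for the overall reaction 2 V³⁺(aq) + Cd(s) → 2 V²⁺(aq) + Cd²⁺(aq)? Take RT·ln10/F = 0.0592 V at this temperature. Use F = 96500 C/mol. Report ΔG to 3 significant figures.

−58.4 kJ/mol

E°cell = −0.27 − (−0.40) = +0.13 V; the balanced reaction transfers n = 2 electrons.
Here Q = ([V²⁺(aq)]^2·[Cd²⁺(aq)]) / [V³⁺(aq)]^2 = 1.48×10^−6 (log Q = −5.829), giving E = +0.13 − (0.0592/2)·(−5.829) = +0.3025 V.
ΔG = −nFE = −(2)(96500)(+0.3025) J/mol = −58.4 kJ/mol.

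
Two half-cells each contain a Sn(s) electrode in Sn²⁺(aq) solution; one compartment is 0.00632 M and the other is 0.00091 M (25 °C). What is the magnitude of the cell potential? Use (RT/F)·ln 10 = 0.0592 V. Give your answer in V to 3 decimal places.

For a concentration cell E°cell = 0, since both electrodes use the same couple.
The compartment with the higher Sn²⁺(aq) concentration (0.00632 M) acts as the cathode; ions are reduced there and produced at the dilute (0.00091 M) anode.
With n = 2, Ecell = −(0.0592/2)·log([dilute]/[conc]) = −(0.0592/2)·log(0.00091/0.00632) = +0.025 V.

0.025 V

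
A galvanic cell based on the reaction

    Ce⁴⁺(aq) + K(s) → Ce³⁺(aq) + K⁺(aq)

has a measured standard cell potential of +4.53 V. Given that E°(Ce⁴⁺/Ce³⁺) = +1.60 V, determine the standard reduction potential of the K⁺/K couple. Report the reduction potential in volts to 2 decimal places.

−2.93 V

In the reaction as written the Ce⁴⁺/Ce³⁺ couple is reduced (cathode) and K⁺/K is oxidized (anode), so E°cell = E°(Ce⁴⁺/Ce³⁺) − E°(K⁺/K).
E°(K⁺/K) = E°(cathode) − E°cell = +1.60 − (+4.53) = −2.93 V.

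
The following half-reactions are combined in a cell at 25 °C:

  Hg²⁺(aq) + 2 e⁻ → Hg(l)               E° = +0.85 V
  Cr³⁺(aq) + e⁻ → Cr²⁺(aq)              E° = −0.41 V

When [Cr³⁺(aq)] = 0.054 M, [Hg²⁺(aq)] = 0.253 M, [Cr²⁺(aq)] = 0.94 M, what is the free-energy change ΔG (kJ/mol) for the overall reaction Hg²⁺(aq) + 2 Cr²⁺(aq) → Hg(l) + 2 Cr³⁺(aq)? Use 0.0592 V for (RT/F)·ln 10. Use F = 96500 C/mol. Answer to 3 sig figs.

E°cell = +0.85 − (−0.41) = +1.26 V; the balanced reaction transfers n = 2 electrons.
The reaction quotient is [Cr³⁺(aq)]^2 / ([Hg²⁺(aq)]·[Cr²⁺(aq)]^2) = 0.013; by Nernst, E = +1.26 − (0.0592/2)(−1.885) = +1.3158 V.
ΔG = −nFE = −(2)(96500)(+1.3158) J/mol = −254 kJ/mol.

−254 kJ/mol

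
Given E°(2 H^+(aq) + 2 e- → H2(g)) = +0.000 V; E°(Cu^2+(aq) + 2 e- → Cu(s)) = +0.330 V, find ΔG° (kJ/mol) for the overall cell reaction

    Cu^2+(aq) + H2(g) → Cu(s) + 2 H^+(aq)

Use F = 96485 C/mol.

−63.7 kJ/mol

In the reaction as written Cu^2+(aq) is reduced, so the Cu²⁺/Cu couple is the cathode and 2H⁺/H₂ is the anode.
E°cell = +0.330 − (+0.000) = +0.330 V; balancing electrons gives n = 2.
ΔG° = −nFE°cell = −(2)(96485)(+0.330) J/mol = −63.7 kJ/mol.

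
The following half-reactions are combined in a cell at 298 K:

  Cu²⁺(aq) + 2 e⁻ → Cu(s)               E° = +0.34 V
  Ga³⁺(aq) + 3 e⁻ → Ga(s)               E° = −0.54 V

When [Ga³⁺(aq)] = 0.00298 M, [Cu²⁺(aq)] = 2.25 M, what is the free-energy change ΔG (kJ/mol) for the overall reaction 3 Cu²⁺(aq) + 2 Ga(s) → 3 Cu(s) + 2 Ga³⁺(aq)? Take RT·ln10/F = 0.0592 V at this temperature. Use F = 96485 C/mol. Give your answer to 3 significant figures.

−544 kJ/mol

The standard cell potential is +0.34 − (−0.54) = +0.88 V, with n = 6 electrons in the balanced equation.
The reaction quotient is [Ga³⁺(aq)]^2 / [Cu²⁺(aq)]^3 = 7.8×10^−7; by Nernst, E = +0.88 − (0.0592/6)(−6.108) = +0.9403 V.
Then ΔG = −nFE = −6 × 96485 × +0.9403 J/mol = −544 kJ/mol.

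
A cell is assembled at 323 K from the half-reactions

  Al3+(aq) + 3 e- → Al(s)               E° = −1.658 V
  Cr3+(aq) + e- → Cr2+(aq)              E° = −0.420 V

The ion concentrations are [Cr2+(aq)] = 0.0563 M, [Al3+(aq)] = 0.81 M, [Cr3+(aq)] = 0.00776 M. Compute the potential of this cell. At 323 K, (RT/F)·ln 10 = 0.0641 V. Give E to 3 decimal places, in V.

The Cr³⁺/Cr²⁺ couple has the more positive E°, so it is the cathode; Al³⁺/Al is the anode.
The standard potential is −0.420 − (−1.658) = +1.238 V and the balanced reaction transfers n = 3 electrons.
For the overall reaction 3 Cr3+(aq) + Al(s) → 3 Cr2+(aq) + Al3+(aq), Q = ([Cr2+(aq)]^3·[Al3+(aq)]) / [Cr3+(aq)]^3 = 309, giving log Q = 2.490.
By the Nernst equation, E = +1.238 − (0.0641/3)·(2.490) = +1.185 V.

+1.185 V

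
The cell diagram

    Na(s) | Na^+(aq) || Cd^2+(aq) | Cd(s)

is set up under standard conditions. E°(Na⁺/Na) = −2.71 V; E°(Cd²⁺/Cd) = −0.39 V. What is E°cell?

+2.32 V

By convention the left-hand electrode in cell notation is the anode (oxidation) and the right-hand electrode is the cathode (reduction).
E°cell = E°(right) − E°(left) = −0.39 − (−2.71) = +2.32 V.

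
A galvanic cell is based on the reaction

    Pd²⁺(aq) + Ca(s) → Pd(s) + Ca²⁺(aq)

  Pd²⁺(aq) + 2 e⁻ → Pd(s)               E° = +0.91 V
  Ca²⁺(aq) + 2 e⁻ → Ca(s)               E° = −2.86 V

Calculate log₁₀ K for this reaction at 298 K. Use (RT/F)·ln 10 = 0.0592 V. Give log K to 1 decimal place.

log K = 127.4

The Pd²⁺/Pd couple is reduced (cathode); E°cell = +0.91 − (−2.86) = +3.77 V with n = 2.
At equilibrium E = 0, so log K = nE°cell / 0.0592 = (2)(+3.77) / 0.0592 = 127.4.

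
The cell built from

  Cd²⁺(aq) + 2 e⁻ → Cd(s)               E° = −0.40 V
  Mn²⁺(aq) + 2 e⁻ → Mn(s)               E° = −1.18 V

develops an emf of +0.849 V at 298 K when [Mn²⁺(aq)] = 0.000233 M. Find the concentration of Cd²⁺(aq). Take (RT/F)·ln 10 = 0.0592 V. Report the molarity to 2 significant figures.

0.050 M

Cd²⁺/Cd is the cathode (higher E°); E°cell = −0.40 − (−1.18) = +0.78 V with n = 2.
Rearranging E = E° − (0.0592/n)·log Q gives log Q = 2(+0.78 − (+0.849))/0.0592 = −2.331.
For Cd²⁺(aq) + Mn(s) → Cd(s) + Mn²⁺(aq), the reaction quotient is Q = [Mn²⁺(aq)] / [Cd²⁺(aq)].
Isolating [Cd²⁺(aq)] in Q = 10^{−2.331} yields log [Cd²⁺(aq)] = −1.302, i.e. 0.050 M.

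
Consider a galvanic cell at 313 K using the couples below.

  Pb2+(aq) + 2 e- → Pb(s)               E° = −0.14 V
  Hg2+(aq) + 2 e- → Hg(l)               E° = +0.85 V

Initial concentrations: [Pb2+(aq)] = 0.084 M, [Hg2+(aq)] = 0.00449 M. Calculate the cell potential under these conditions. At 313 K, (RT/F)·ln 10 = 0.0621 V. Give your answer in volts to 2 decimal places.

+0.95 V

Hg²⁺/Hg is reduced (cathode, E° = +0.85 V) and Pb²⁺/Pb is oxidized (anode).
E°cell = +0.85 − (−0.14) = +0.99 V, with n = 2 electrons transferred.
For the overall reaction Hg2+(aq) + Pb(s) → Hg(l) + Pb2+(aq), Q = [Pb2+(aq)] / [Hg2+(aq)] = 18.7, giving log Q = 1.272.
E = E° − (0.0621/n)·log Q = +0.99 − (0.0621/2)(1.272) = +0.95 V.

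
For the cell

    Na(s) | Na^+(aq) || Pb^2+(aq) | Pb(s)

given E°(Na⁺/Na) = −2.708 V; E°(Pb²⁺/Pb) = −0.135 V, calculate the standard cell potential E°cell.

+2.573 V

By convention the left-hand electrode in cell notation is the anode (oxidation) and the right-hand electrode is the cathode (reduction).
E°cell = E°(right) − E°(left) = −0.135 − (−2.708) = +2.573 V.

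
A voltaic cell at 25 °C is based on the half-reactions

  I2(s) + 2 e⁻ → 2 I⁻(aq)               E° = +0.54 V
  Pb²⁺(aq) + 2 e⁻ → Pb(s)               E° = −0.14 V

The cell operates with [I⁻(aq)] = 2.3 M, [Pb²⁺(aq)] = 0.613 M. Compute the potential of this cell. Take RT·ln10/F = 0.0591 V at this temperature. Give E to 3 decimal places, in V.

+0.665 V

I₂/I⁻ is reduced (cathode, E° = +0.54 V) and Pb²⁺/Pb is oxidized (anode).
E°cell = +0.54 − (−0.14) = +0.68 V, with n = 2 electrons transferred.
For the overall reaction I2(s) + Pb(s) → 2 I⁻(aq) + Pb²⁺(aq), Q = [I⁻(aq)]^2·[Pb²⁺(aq)] = 3.24, giving log Q = 0.511.
E = E° − (0.0591/n)·log Q = +0.68 − (0.0591/2)(0.511) = +0.665 V.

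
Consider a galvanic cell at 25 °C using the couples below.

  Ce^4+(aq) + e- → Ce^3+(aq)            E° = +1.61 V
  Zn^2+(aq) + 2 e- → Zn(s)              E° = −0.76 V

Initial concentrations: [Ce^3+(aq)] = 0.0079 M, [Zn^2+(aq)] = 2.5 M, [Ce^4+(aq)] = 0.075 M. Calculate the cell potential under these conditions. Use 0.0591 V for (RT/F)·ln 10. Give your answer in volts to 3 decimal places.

Ce⁴⁺/Ce³⁺ is reduced (cathode, E° = +1.61 V) and Zn²⁺/Zn is oxidized (anode).
E°cell = +1.61 − (−0.76) = +2.37 V, with n = 2 electrons transferred.
The balanced reaction is 2 Ce^4+(aq) + Zn(s) → 2 Ce^3+(aq) + Zn^2+(aq), so Q = ([Ce^3+(aq)]^2·[Zn^2+(aq)]) / [Ce^4+(aq)]^2 = 0.0277 and log Q = −1.557.
By the Nernst equation, E = +2.37 − (0.0591/2)·(−1.557) = +2.416 V.

+2.416 V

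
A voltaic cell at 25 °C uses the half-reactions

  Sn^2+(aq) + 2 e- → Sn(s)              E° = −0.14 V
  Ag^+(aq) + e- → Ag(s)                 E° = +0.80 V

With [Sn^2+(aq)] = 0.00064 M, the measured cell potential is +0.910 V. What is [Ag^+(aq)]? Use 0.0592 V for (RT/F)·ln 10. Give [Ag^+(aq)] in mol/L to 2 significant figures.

0.0079 M

Ag⁺/Ag is the cathode (higher E°); E°cell = +0.80 − (−0.14) = +0.94 V with n = 2.
From the Nernst equation, log Q = n(E° − E)/0.0592 = 2·(+0.94 − (+0.910))/0.0592 = 1.014.
The balanced reaction is 2 Ag^+(aq) + Sn(s) → 2 Ag(s) + Sn^2+(aq), so Q = [Sn^2+(aq)] / [Ag^+(aq)]^2.
Substituting the known concentrations and solving, log [Ag^+(aq)] = −2.104 and [Ag^+(aq)] = 0.0079 M.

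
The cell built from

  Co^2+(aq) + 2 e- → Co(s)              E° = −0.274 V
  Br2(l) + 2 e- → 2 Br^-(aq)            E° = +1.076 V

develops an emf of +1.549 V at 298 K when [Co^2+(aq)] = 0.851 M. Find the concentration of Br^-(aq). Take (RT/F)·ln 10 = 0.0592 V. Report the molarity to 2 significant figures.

With Br₂/Br⁻ at the cathode and Co²⁺/Co at the anode, E°cell = +1.076 − (−0.274) = +1.350 V (n = 2).
From the Nernst equation, log Q = n(E° − E)/0.0592 = 2·(+1.350 − (+1.549))/0.0592 = −6.723.
For Br2(l) + Co(s) → 2 Br^-(aq) + Co^2+(aq), the reaction quotient is Q = [Br^-(aq)]^2·[Co^2+(aq)].
Substituting the known concentrations and solving, log [Br^-(aq)] = −3.326 and [Br^-(aq)] = 0.00047 M.

0.00047 M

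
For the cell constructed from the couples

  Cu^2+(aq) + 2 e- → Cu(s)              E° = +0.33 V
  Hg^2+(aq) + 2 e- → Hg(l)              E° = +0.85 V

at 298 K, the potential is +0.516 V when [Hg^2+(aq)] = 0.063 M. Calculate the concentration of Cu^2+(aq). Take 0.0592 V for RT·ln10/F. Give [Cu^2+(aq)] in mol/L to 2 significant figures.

The Hg²⁺/Hg couple has the larger reduction potential, so it is the cathode: E°cell = +0.85 − (+0.33) = +0.52 V and n = 2.
From the Nernst equation, log Q = n(E° − E)/0.0592 = 2·(+0.52 − (+0.516))/0.0592 = 0.135.
For Hg^2+(aq) + Cu(s) → Hg(l) + Cu^2+(aq), the reaction quotient is Q = [Cu^2+(aq)] / [Hg^2+(aq)].
Substituting the known concentrations and solving, log [Cu^2+(aq)] = −1.066 and [Cu^2+(aq)] = 0.086 M.

0.086 M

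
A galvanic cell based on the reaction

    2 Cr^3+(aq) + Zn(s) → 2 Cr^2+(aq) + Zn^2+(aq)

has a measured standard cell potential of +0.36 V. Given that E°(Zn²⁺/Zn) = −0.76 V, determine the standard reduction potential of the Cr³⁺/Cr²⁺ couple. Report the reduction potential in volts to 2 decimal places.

−0.40 V

In the reaction as written the Cr³⁺/Cr²⁺ couple is reduced (cathode) and Zn²⁺/Zn is oxidized (anode), so E°cell = E°(Cr³⁺/Cr²⁺) − E°(Zn²⁺/Zn).
E°(Cr³⁺/Cr²⁺) = E°cell + E°(anode) = +0.36 + (−0.76) = −0.40 V.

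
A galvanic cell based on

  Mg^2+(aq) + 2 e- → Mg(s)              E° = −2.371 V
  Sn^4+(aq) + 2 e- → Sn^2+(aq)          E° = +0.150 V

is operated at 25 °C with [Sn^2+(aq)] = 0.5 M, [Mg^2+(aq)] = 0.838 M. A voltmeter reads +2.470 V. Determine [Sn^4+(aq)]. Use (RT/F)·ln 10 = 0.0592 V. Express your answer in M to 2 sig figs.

Sn⁴⁺/Sn²⁺ is the cathode (higher E°); E°cell = +0.150 − (−2.371) = +2.521 V with n = 2.
From the Nernst equation, log Q = n(E° − E)/0.0592 = 2·(+2.521 − (+2.470))/0.0592 = 1.723.
For Sn^4+(aq) + Mg(s) → Sn^2+(aq) + Mg^2+(aq), the reaction quotient is Q = ([Sn^2+(aq)]·[Mg^2+(aq)]) / [Sn^4+(aq)].
Substituting the known concentrations and solving, log [Sn^4+(aq)] = −2.101 and [Sn^4+(aq)] = 0.0079 M.

0.0079 M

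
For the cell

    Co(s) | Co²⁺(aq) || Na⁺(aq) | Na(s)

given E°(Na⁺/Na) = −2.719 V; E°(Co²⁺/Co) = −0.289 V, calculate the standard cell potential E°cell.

By convention the left-hand electrode in cell notation is the anode (oxidation) and the right-hand electrode is the cathode (reduction).
E°cell = E°(right) − E°(left) = −2.719 − (−0.289) = −2.430 V.
The negative sign shows that, as written, the cell would require an external voltage to drive the reaction.

−2.430 V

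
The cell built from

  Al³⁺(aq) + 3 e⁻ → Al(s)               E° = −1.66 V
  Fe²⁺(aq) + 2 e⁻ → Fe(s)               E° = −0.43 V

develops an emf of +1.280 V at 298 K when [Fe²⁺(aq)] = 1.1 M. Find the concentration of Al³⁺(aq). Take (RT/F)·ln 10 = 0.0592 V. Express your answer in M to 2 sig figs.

0.0034 M

Fe²⁺/Fe is the cathode (higher E°); E°cell = −0.43 − (−1.66) = +1.23 V with n = 6.
Since E = E° − (0.0592/n)·log Q, log Q = n(E° − E)/0.0592 = −5.068.
Balancing electrons gives 3 Fe²⁺(aq) + 2 Al(s) → 3 Fe(s) + 2 Al³⁺(aq); thus Q = [Al³⁺(aq)]^2 / [Fe²⁺(aq)]^3.
Isolating [Al³⁺(aq)] in Q = 10^{−5.068} yields log [Al³⁺(aq)] = −2.472, i.e. 0.0034 M.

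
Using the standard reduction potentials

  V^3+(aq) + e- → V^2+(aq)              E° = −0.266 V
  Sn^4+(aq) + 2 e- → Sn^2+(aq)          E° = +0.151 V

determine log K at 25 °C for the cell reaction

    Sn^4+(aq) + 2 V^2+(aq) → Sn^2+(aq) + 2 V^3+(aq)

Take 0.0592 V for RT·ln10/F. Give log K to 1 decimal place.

log K = 14.1

The Sn⁴⁺/Sn²⁺ couple is reduced (cathode); E°cell = +0.151 − (−0.266) = +0.417 V with n = 2.
At equilibrium E = 0, so log K = nE°cell / 0.0592 = (2)(+0.417) / 0.0592 = 14.1.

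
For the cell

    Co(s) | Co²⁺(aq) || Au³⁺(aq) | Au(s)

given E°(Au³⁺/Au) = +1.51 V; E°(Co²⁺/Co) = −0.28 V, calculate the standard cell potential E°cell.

By convention the left-hand electrode in cell notation is the anode (oxidation) and the right-hand electrode is the cathode (reduction).
E°cell = E°(right) − E°(left) = +1.51 − (−0.28) = +1.79 V.

+1.79 V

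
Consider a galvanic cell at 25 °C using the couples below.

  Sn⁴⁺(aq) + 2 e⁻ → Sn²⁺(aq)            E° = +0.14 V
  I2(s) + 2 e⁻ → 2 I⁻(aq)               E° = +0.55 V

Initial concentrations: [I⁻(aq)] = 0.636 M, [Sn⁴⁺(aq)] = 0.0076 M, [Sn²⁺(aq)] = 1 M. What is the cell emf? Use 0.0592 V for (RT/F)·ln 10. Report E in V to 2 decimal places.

+0.48 V

The I₂/I⁻ couple has the more positive E°, so it is the cathode; Sn⁴⁺/Sn²⁺ is the anode.
E°cell = +0.55 − (+0.14) = +0.41 V, with n = 2 electrons transferred.
For the overall reaction I2(s) + Sn²⁺(aq) → 2 I⁻(aq) + Sn⁴⁺(aq), Q = ([I⁻(aq)]^2·[Sn⁴⁺(aq)]) / [Sn²⁺(aq)] = 0.00307, giving log Q = −2.512.
Applying E = E° − (RT ln10/nF)·log Q gives +0.41 − (0.0592/2)(−2.512) = +0.48 V.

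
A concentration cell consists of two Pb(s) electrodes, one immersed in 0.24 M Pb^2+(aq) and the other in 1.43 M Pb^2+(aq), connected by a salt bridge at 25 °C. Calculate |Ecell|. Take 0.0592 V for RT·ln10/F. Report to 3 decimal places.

0.023 V

For a concentration cell E°cell = 0, since both electrodes use the same couple.
The compartment with the higher Pb^2+(aq) concentration (1.43 M) acts as the cathode; ions are reduced there and produced at the dilute (0.24 M) anode.
With n = 2, Ecell = −(0.0592/2)·log([dilute]/[conc]) = −(0.0592/2)·log(0.24/1.43) = +0.023 V.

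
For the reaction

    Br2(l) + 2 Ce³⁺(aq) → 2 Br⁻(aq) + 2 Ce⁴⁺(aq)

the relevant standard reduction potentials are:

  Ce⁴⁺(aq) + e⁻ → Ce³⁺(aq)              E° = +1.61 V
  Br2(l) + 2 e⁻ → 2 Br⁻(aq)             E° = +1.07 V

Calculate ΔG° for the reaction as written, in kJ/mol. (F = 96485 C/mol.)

+104 kJ/mol

In the reaction as written Br2(l) is reduced, so the Br₂/Br⁻ couple is the cathode and Ce⁴⁺/Ce³⁺ is the anode.
E°cell = +1.07 − (+1.61) = −0.54 V; balancing electrons gives n = 2.
ΔG° = −nFE°cell = −(2)(96485)(−0.54) J/mol = +104 kJ/mol.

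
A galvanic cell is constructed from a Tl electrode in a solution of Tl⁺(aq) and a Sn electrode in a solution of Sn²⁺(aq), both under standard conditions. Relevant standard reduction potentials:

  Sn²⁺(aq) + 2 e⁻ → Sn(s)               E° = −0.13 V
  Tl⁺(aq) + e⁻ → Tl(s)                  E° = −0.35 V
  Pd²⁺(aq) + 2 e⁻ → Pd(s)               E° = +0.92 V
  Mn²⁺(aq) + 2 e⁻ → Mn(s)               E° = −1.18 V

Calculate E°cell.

+0.22 V

Of the two couples in this cell, the one with the more positive reduction potential is reduced at the cathode: here that is Sn²⁺/Sn (−0.13 V); Tl⁺/Tl (−0.35 V) is the anode.
E°cell = E°(cathode) − E°(anode) = −0.13 − (−0.35) = +0.22 V.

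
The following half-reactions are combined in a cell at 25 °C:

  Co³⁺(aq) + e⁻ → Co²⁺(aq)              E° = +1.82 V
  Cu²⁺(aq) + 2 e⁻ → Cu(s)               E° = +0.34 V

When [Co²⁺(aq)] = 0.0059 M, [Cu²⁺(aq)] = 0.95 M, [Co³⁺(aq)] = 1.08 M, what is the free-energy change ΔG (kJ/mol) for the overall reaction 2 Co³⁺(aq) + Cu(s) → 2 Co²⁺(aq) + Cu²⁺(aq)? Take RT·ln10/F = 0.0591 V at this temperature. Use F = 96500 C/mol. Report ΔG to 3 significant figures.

E°cell = +1.82 − (+0.34) = +1.48 V; the balanced reaction transfers n = 2 electrons.
The reaction quotient is ([Co²⁺(aq)]^2·[Cu²⁺(aq)]) / [Co³⁺(aq)]^2 = 2.84×10^−5; by Nernst, E = +1.48 − (0.0591/2)(−4.547) = +1.6144 V.
Finally ΔG = −nFE = −(2)(96500 C/mol)(+1.6144 V) = −312 kJ/mol.

−312 kJ/mol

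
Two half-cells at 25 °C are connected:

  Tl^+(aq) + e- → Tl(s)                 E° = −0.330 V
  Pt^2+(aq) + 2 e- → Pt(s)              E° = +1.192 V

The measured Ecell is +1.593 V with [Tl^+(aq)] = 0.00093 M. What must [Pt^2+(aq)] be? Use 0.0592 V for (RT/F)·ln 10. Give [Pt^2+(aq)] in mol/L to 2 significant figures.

With Pt²⁺/Pt at the cathode and Tl⁺/Tl at the anode, E°cell = +1.192 − (−0.330) = +1.522 V (n = 2).
Rearranging E = E° − (0.0592/n)·log Q gives log Q = 2(+1.522 − (+1.593))/0.0592 = −2.399.
The balanced reaction is Pt^2+(aq) + 2 Tl(s) → Pt(s) + 2 Tl^+(aq), so Q = [Tl^+(aq)]^2 / [Pt^2+(aq)].
Substituting the known concentrations and solving, log [Pt^2+(aq)] = −3.664 and [Pt^2+(aq)] = 0.00022 M.

0.00022 M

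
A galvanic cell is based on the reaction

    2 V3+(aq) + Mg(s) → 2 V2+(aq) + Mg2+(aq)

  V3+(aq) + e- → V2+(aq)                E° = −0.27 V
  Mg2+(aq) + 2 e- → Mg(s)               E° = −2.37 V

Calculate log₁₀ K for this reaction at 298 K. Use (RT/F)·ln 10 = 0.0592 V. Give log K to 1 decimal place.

The V³⁺/V²⁺ couple is reduced (cathode); E°cell = −0.27 − (−2.37) = +2.10 V with n = 2.
At equilibrium E = 0, so log K = nE°cell / 0.0592 = (2)(+2.10) / 0.0592 = 70.9.

log K = 70.9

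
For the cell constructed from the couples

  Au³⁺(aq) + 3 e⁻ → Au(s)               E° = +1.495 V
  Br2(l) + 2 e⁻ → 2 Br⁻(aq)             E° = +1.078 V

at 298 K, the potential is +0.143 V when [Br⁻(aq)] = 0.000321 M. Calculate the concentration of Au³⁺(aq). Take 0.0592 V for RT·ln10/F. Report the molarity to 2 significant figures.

With Au³⁺/Au at the cathode and Br₂/Br⁻ at the anode, E°cell = +1.495 − (+1.078) = +0.417 V (n = 6).
Since E = E° − (0.0592/n)·log Q, log Q = n(E° − E)/0.0592 = 27.770.
Balancing electrons gives 2 Au³⁺(aq) + 6 Br⁻(aq) → 2 Au(s) + 3 Br2(l); thus Q = 1 / ([Au³⁺(aq)]^2·[Br⁻(aq)]^6).
Substituting the known concentrations and solving, log [Au³⁺(aq)] = −3.405 and [Au³⁺(aq)] = 0.00039 M.

0.00039 M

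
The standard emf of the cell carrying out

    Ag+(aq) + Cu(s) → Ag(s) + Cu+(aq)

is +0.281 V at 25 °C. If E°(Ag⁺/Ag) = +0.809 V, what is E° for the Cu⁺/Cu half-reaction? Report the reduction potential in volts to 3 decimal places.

In the reaction as written the Ag⁺/Ag couple is reduced (cathode) and Cu⁺/Cu is oxidized (anode), so E°cell = E°(Ag⁺/Ag) − E°(Cu⁺/Cu).
E°(Cu⁺/Cu) = E°(cathode) − E°cell = +0.809 − (+0.281) = +0.528 V.

+0.528 V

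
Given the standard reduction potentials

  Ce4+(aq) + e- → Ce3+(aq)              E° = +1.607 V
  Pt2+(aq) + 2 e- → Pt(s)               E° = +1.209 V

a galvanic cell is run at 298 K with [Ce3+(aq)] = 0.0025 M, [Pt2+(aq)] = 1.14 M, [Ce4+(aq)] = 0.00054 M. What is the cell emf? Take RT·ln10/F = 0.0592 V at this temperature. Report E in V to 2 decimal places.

Since E°(Ce⁴⁺/Ce³⁺) > E°(Pt²⁺/Pt), Ce⁴⁺/Ce³⁺ serves as the cathode.
E°cell = E°cat − E°an = +1.607 − (+1.209) = +0.398 V; n = 2.
Balancing gives 2 Ce4+(aq) + Pt(s) → 2 Ce3+(aq) + Pt2+(aq); hence Q = ([Ce3+(aq)]^2·[Pt2+(aq)]) / [Ce4+(aq)]^2 = 24.4 (log Q = 1.388).
By the Nernst equation, E = +0.398 − (0.0592/2)·(1.388) = +0.36 V.

+0.36 V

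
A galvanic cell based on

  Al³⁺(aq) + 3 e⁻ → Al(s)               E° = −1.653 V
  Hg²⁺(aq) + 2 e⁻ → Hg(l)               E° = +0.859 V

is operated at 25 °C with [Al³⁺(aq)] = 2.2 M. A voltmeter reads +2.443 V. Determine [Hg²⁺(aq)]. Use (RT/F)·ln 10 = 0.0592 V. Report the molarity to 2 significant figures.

0.0079 M

Hg²⁺/Hg is the cathode (higher E°); E°cell = +0.859 − (−1.653) = +2.512 V with n = 6.
Rearranging E = E° − (0.0592/n)·log Q gives log Q = 6(+2.512 − (+2.443))/0.0592 = 6.993.
The balanced reaction is 3 Hg²⁺(aq) + 2 Al(s) → 3 Hg(l) + 2 Al³⁺(aq), so Q = [Al³⁺(aq)]^2 / [Hg²⁺(aq)]^3.
Solving for the unknown gives log [Hg²⁺(aq)] = −2.103, so [Hg²⁺(aq)] ≈ 0.0079 M.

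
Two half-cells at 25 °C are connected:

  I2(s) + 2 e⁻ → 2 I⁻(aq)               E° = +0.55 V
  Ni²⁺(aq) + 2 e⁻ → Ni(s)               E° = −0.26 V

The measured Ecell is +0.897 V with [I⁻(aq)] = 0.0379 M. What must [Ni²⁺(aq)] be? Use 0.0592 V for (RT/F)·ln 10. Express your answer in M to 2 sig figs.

The I₂/I⁻ couple has the larger reduction potential, so it is the cathode: E°cell = +0.55 − (−0.26) = +0.81 V and n = 2.
Rearranging E = E° − (0.0592/n)·log Q gives log Q = 2(+0.81 − (+0.897))/0.0592 = −2.939.
For I2(s) + Ni(s) → 2 I⁻(aq) + Ni²⁺(aq), the reaction quotient is Q = [I⁻(aq)]^2·[Ni²⁺(aq)].
Substituting the known concentrations and solving, log [Ni²⁺(aq)] = −0.096 and [Ni²⁺(aq)] = 0.80 M.

0.80 M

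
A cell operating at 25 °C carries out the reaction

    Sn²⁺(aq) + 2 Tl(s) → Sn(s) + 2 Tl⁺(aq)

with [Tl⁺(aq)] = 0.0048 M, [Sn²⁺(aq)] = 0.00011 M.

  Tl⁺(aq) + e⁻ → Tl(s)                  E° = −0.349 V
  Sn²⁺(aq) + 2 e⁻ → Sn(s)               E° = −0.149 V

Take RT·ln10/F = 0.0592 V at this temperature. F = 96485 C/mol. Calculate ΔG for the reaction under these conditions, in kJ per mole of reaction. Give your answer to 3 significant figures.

−42.5 kJ/mol

E°cell = −0.149 − (−0.349) = +0.200 V; the balanced reaction transfers n = 2 electrons.
Q = [Tl⁺(aq)]^2 / [Sn²⁺(aq)] = 0.209, so log Q = −0.679 and E = +0.200 − (0.0592/2)(−0.679) = +0.2201 V.
ΔG = −nFE = −(2)(96485)(+0.2201) J/mol = −42.5 kJ/mol.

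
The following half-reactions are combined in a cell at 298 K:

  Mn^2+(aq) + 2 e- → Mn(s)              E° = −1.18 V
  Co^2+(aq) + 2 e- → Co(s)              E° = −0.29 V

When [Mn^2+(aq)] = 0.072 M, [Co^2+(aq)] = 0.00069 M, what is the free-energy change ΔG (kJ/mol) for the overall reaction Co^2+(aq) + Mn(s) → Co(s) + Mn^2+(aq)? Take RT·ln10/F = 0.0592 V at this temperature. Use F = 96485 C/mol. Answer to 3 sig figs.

With Co²⁺/Co reduced at the cathode, E°cell = −0.29 − (−1.18) = +0.89 V and n = 2.
The reaction quotient is [Mn^2+(aq)] / [Co^2+(aq)] = 104; by Nernst, E = +0.89 − (0.0592/2)(2.018) = +0.8303 V.
Then ΔG = −nFE = −2 × 96485 × +0.8303 J/mol = −160 kJ/mol.

−160 kJ/mol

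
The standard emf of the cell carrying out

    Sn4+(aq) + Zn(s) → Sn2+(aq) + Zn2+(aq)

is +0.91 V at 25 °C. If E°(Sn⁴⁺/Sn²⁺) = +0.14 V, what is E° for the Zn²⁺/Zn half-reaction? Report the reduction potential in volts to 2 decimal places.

In the reaction as written the Sn⁴⁺/Sn²⁺ couple is reduced (cathode) and Zn²⁺/Zn is oxidized (anode), so E°cell = E°(Sn⁴⁺/Sn²⁺) − E°(Zn²⁺/Zn).
E°(Zn²⁺/Zn) = E°(cathode) − E°cell = +0.14 − (+0.91) = −0.77 V.

−0.77 V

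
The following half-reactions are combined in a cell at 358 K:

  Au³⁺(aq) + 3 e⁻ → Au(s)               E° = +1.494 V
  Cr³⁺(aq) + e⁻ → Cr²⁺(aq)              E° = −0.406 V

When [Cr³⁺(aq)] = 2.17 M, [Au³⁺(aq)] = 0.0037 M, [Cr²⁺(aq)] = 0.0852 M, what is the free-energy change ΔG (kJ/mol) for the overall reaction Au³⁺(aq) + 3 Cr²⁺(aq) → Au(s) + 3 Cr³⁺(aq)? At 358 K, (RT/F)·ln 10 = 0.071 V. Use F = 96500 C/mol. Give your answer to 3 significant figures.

−504 kJ/mol

E°cell = +1.494 − (−0.406) = +1.900 V; the balanced reaction transfers n = 3 electrons.
Q = [Cr³⁺(aq)]^3 / ([Au³⁺(aq)]·[Cr²⁺(aq)]^3) = 4.47×10^6, so log Q = 6.650 and E = +1.900 − (0.071/3)(6.650) = +1.7426 V.
ΔG = −nFE = −(3)(96500)(+1.7426) J/mol = −504 kJ/mol.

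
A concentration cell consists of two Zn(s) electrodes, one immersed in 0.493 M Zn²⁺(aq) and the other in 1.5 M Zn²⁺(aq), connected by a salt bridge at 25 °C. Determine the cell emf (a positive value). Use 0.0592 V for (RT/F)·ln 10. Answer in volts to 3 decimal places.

For a concentration cell E°cell = 0, since both electrodes use the same couple.
The compartment with the higher Zn²⁺(aq) concentration (1.5 M) acts as the cathode; ions are reduced there and produced at the dilute (0.493 M) anode.
With n = 2, Ecell = −(0.0592/2)·log([dilute]/[conc]) = −(0.0592/2)·log(0.493/1.5) = +0.014 V.

0.014 V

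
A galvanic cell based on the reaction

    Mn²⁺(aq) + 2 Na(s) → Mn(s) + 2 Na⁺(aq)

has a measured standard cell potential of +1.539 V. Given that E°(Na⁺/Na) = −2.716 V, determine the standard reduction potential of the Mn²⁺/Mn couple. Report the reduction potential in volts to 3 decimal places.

In the reaction as written the Mn²⁺/Mn couple is reduced (cathode) and Na⁺/Na is oxidized (anode), so E°cell = E°(Mn²⁺/Mn) − E°(Na⁺/Na).
E°(Mn²⁺/Mn) = E°cell + E°(anode) = +1.539 + (−2.716) = −1.177 V.

−1.177 V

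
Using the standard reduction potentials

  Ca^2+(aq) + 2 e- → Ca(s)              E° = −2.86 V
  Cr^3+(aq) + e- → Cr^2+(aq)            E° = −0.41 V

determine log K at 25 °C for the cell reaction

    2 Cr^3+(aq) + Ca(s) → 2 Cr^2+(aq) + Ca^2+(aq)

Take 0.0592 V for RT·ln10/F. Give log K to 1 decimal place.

The Cr³⁺/Cr²⁺ couple is reduced (cathode); E°cell = −0.41 − (−2.86) = +2.45 V with n = 2.
At equilibrium E = 0, so log K = nE°cell / 0.0592 = (2)(+2.45) / 0.0592 = 82.8.

log K = 82.8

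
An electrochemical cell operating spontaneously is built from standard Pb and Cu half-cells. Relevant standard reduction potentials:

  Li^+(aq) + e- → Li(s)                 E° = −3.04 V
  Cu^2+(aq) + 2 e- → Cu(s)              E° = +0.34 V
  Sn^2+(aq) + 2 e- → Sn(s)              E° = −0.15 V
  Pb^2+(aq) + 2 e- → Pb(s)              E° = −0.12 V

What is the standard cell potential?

The Cu²⁺/Cu couple has the higher E°, so Cu ion is reduced (cathode) and Pb is oxidized (anode).
E°cell = E°(cathode) − E°(anode) = +0.34 − (−0.12) = +0.46 V.

+0.46 V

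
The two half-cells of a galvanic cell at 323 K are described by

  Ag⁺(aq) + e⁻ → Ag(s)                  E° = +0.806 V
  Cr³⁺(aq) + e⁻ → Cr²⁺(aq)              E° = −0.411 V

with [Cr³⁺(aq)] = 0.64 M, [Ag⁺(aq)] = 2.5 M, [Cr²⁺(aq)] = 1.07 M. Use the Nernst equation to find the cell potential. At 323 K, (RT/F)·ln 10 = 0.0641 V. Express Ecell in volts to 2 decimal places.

The Ag⁺/Ag couple has the more positive E°, so it is the cathode; Cr³⁺/Cr²⁺ is the anode.
E°cell = +0.806 − (−0.411) = +1.217 V, with n = 1 electron transferred.
The balanced reaction is Ag⁺(aq) + Cr²⁺(aq) → Ag(s) + Cr³⁺(aq), so Q = [Cr³⁺(aq)] / ([Ag⁺(aq)]·[Cr²⁺(aq)]) = 0.239 and log Q = −0.621.
Applying E = E° − (RT ln10/nF)·log Q gives +1.217 − (0.0641/1)(−0.621) = +1.26 V.

+1.26 V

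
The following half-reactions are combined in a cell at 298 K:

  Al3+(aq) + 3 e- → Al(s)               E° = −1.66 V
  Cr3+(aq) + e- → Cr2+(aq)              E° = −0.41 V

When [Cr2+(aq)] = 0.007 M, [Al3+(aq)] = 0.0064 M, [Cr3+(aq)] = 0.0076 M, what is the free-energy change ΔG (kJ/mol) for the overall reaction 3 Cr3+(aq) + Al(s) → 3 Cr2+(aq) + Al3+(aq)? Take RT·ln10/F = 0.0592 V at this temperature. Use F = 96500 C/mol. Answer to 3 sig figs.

The standard cell potential is −0.41 − (−1.66) = +1.25 V, with n = 3 electrons in the balanced equation.
Here Q = ([Cr2+(aq)]^3·[Al3+(aq)]) / [Cr3+(aq)]^3 = 0.005 (log Q = −2.301), giving E = +1.25 − (0.0592/3)·(−2.301) = +1.2954 V.
ΔG = −nFE = −(3)(96500)(+1.2954) J/mol = −375 kJ/mol.

−375 kJ/mol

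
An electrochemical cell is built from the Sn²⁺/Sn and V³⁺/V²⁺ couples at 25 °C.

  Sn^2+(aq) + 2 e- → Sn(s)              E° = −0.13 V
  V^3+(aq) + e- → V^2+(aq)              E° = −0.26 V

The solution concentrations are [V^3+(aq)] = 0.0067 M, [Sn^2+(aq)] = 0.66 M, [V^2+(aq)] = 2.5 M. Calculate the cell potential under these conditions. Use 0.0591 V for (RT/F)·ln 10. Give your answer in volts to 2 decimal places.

Since E°(Sn²⁺/Sn) > E°(V³⁺/V²⁺), Sn²⁺/Sn serves as the cathode.
The standard potential is −0.13 − (−0.26) = +0.13 V and the balanced reaction transfers n = 2 electrons.
The balanced reaction is Sn^2+(aq) + 2 V^2+(aq) → Sn(s) + 2 V^3+(aq), so Q = [V^3+(aq)]^2 / ([Sn^2+(aq)]·[V^2+(aq)]^2) = 1.09×10^−5 and log Q = −4.963.
By the Nernst equation, E = +0.13 − (0.0591/2)·(−4.963) = +0.28 V.

+0.28 V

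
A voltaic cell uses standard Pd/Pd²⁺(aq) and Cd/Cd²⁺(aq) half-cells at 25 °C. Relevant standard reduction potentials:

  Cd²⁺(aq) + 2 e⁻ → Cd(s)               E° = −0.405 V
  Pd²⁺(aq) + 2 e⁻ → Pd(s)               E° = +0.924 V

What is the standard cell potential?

+1.329 V

The Pd²⁺/Pd couple has the higher E°, so Pd ion is reduced (cathode) and Cd is oxidized (anode).
E°cell = E°(cathode) − E°(anode) = +0.924 − (−0.405) = +1.329 V.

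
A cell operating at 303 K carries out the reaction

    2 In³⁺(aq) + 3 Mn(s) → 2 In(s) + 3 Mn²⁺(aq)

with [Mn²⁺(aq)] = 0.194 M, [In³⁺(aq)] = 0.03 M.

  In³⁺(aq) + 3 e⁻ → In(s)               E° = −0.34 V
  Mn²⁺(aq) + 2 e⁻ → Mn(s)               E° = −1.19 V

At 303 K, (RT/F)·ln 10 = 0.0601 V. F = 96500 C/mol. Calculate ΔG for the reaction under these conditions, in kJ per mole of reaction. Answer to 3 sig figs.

With In³⁺/In reduced at the cathode, E°cell = −0.34 − (−1.19) = +0.85 V and n = 6.
The reaction quotient is [Mn²⁺(aq)]^3 / [In³⁺(aq)]^2 = 8.11; by Nernst, E = +0.85 − (0.0601/6)(0.909) = +0.8409 V.
Then ΔG = −nFE = −6 × 96500 × +0.8409 J/mol = −487 kJ/mol.

−487 kJ/mol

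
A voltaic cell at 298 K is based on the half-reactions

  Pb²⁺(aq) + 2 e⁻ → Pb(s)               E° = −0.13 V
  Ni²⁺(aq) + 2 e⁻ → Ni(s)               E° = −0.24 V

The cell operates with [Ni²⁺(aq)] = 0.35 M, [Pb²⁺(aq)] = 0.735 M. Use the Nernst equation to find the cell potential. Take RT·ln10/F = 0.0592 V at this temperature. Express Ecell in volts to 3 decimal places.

+0.120 V

Since E°(Pb²⁺/Pb) > E°(Ni²⁺/Ni), Pb²⁺/Pb serves as the cathode.
E°cell = −0.13 − (−0.24) = +0.11 V, with n = 2 electrons transferred.
For the overall reaction Pb²⁺(aq) + Ni(s) → Pb(s) + Ni²⁺(aq), Q = [Ni²⁺(aq)] / [Pb²⁺(aq)] = 0.476, giving log Q = −0.322.
By the Nernst equation, E = +0.11 − (0.0592/2)·(−0.322) = +0.120 V.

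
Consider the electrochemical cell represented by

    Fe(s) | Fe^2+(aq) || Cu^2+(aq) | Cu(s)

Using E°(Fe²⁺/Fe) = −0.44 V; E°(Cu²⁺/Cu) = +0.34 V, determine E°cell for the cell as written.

+0.78 V

By convention the left-hand electrode in cell notation is the anode (oxidation) and the right-hand electrode is the cathode (reduction).
E°cell = E°(right) − E°(left) = +0.34 − (−0.44) = +0.78 V.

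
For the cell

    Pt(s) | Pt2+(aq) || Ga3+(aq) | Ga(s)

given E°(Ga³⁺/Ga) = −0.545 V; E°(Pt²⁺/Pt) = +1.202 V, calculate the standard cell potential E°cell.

By convention the left-hand electrode in cell notation is the anode (oxidation) and the right-hand electrode is the cathode (reduction).
E°cell = E°(right) − E°(left) = −0.545 − (+1.202) = −1.747 V.
The negative sign shows that, as written, the cell would require an external voltage to drive the reaction.

−1.747 V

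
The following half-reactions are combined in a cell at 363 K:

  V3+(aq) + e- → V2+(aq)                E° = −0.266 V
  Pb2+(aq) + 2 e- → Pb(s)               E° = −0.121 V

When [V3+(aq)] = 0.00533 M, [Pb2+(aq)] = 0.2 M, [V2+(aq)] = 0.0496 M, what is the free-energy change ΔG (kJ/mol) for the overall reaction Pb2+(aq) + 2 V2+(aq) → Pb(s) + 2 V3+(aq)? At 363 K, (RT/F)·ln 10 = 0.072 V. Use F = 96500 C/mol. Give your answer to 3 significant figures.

−36.6 kJ/mol

With Pb²⁺/Pb reduced at the cathode, E°cell = −0.121 − (−0.266) = +0.145 V and n = 2.
The reaction quotient is [V3+(aq)]^2 / ([Pb2+(aq)]·[V2+(aq)]^2) = 0.0577; by Nernst, E = +0.145 − (0.072/2)(−1.239) = +0.1896 V.
Finally ΔG = −nFE = −(2)(96500 C/mol)(+0.1896 V) = −36.6 kJ/mol.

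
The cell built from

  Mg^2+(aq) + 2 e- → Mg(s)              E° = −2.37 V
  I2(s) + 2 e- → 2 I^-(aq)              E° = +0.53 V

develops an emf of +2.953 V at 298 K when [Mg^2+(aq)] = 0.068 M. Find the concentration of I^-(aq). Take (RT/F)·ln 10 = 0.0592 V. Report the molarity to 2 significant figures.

The I₂/I⁻ couple has the larger reduction potential, so it is the cathode: E°cell = +0.53 − (−2.37) = +2.90 V and n = 2.
Since E = E° − (0.0592/n)·log Q, log Q = n(E° − E)/0.0592 = −1.791.
The balanced reaction is I2(s) + Mg(s) → 2 I^-(aq) + Mg^2+(aq), so Q = [I^-(aq)]^2·[Mg^2+(aq)].
Solving for the unknown gives log [I^-(aq)] = −0.312, so [I^-(aq)] ≈ 0.49 M.

0.49 M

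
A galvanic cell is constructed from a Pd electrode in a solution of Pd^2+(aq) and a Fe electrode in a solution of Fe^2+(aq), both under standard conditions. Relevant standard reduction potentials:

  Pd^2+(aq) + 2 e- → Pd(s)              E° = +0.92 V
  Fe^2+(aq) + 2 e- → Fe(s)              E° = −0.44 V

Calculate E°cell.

The Pd²⁺/Pd couple has the higher E°, so Pd ion is reduced (cathode) and Fe is oxidized (anode).
E°cell = E°(cathode) − E°(anode) = +0.92 − (−0.44) = +1.36 V.

+1.36 V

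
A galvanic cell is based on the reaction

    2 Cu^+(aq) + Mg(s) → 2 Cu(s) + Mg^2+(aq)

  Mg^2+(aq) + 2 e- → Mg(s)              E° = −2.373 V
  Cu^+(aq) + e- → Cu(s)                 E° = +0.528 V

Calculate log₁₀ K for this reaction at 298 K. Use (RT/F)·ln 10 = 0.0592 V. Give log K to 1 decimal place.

log K = 98.0

The Cu⁺/Cu couple is reduced (cathode); E°cell = +0.528 − (−2.373) = +2.901 V with n = 2.
At equilibrium E = 0, so log K = nE°cell / 0.0592 = (2)(+2.901) / 0.0592 = 98.0.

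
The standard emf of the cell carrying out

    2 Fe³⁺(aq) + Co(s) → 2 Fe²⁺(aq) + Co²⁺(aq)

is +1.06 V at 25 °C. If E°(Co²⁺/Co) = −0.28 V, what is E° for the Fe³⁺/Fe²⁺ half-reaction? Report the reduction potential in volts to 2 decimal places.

In the reaction as written the Fe³⁺/Fe²⁺ couple is reduced (cathode) and Co²⁺/Co is oxidized (anode), so E°cell = E°(Fe³⁺/Fe²⁺) − E°(Co²⁺/Co).
E°(Fe³⁺/Fe²⁺) = E°cell + E°(anode) = +1.06 + (−0.28) = +0.78 V.

+0.78 V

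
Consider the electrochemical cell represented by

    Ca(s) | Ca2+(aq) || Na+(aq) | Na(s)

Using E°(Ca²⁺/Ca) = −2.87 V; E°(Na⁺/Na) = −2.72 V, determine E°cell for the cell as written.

+0.15 V

By convention the left-hand electrode in cell notation is the anode (oxidation) and the right-hand electrode is the cathode (reduction).
E°cell = E°(right) − E°(left) = −2.72 − (−2.87) = +0.15 V.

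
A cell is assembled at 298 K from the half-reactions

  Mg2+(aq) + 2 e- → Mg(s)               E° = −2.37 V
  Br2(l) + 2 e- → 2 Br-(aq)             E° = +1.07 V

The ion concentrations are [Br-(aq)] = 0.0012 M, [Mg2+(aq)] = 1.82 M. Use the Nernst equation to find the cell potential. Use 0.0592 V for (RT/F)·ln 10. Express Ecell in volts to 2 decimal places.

+3.61 V

The Br₂/Br⁻ couple has the more positive E°, so it is the cathode; Mg²⁺/Mg is the anode.
The standard potential is +1.07 − (−2.37) = +3.44 V and the balanced reaction transfers n = 2 electrons.
For the overall reaction Br2(l) + Mg(s) → 2 Br-(aq) + Mg2+(aq), Q = [Br-(aq)]^2·[Mg2+(aq)] = 2.62×10^−6, giving log Q = −5.582.
Applying E = E° − (RT ln10/nF)·log Q gives +3.44 − (0.0592/2)(−5.582) = +3.61 V.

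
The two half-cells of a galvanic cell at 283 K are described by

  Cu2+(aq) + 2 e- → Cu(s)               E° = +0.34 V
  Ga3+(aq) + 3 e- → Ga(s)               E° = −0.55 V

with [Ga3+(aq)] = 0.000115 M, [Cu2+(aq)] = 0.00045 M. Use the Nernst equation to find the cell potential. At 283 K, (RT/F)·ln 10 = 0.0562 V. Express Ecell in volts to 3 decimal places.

+0.870 V

Cu²⁺/Cu is reduced (cathode, E° = +0.34 V) and Ga³⁺/Ga is oxidized (anode).
E°cell = E°cat − E°an = +0.34 − (−0.55) = +0.89 V; n = 6.
The balanced reaction is 3 Cu2+(aq) + 2 Ga(s) → 3 Cu(s) + 2 Ga3+(aq), so Q = [Ga3+(aq)]^2 / [Cu2+(aq)]^3 = 145 and log Q = 2.162.
E = E° − (0.0562/n)·log Q = +0.89 − (0.0562/6)(2.162) = +0.870 V.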